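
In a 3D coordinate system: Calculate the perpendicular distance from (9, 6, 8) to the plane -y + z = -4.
d = |0(9) + (-1)(6) + 1(8) - (-4)| / √(0² + (-1)² + 1²) = 6/√2 = 4.243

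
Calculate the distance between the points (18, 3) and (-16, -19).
Using the distance formula: d = sqrt((x₂-x₁)² + (y₂-y₁)²)
dx = (-16) - 18 = -34
dy = (-19) - 3 = -22
d = sqrt((-34)² + (-22)²) = sqrt(1156 + 484) = sqrt(1640) = 40.50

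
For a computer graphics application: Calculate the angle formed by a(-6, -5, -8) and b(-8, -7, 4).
a·b = 51, |a|² = 125, |b|² = 129
cos θ = 51/√16125 ≈ 0.4016
θ ≈ 66.32°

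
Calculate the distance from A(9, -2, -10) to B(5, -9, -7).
d = √[(-4)² + (-7)² + (3)²] = √74 = 8.602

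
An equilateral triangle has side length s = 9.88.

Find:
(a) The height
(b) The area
(a) Height h = s·√3/2 = 9.88·√3/2 = 8.556
(b) Area = (√3/4)·s² = (√3/4)·9.88² = (√3/4)·97.6144 = 42.27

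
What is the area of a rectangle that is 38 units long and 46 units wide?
Area = length * width
Area = 38 * 46
Area = 1748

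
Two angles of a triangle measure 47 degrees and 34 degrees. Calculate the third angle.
Sum of angles in a triangle = 180 degrees
Third angle = 180 - 47 - 34
Third angle = 99 degrees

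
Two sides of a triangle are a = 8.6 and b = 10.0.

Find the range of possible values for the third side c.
By the triangle inequality: |a - b| < c < a + b
|8.6 - 10.0| < c < 8.6 + 10.0
1.4 < c < 18.6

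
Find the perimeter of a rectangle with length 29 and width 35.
Perimeter = 2 * (length + width)
Perimeter = 2 * (29 + 35)
Perimeter = 2 * 64
Perimeter = 128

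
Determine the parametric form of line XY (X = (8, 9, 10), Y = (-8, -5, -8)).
Direction vector d = Y - X = (-16, -14, -18)
x = 8 - 16t, y = 9 - 14t, z = 10 - 18t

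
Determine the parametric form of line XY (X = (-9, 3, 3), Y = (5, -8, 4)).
Direction vector d = Y - X = (14, -11, 1)
x = -9 + 14t, y = 3 - 11t, z = 3 + t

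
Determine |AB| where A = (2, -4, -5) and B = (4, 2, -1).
d = √[(2)² + (6)² + (4)²] = √56 = 7.483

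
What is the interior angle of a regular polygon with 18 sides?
Interior angle of a regular n-gon = (n-2)*180/n
Interior angle = (18-2)*180/18
Interior angle = 16*180/18
Interior angle = 2880/18
Interior angle = 160 degrees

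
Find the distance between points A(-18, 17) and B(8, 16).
Using the distance formula: d = sqrt((x₂-x₁)² + (y₂-y₁)²)
dx = 8 - (-18) = 26
dy = 16 - 17 = -1
d = sqrt(26² + (-1)²) = sqrt(676 + 1) = sqrt(677) = 26.02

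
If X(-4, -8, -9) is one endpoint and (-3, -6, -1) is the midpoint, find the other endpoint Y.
Y = (2×(-3) - (-4), 2×(-6) - (-8), 2×(-1) - (-9)) = (-2, -4, 7)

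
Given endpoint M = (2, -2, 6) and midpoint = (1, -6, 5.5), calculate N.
N = (2×1 - 2, 2×(-6) - (-2), 2×5.5 - 6) = (0, -10, 5)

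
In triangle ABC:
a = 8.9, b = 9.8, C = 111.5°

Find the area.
Using A = ½ab·sin(C):
A = ½·8.9·9.8·sin(111.5°) = ½·87.22·0.930418 = 40.58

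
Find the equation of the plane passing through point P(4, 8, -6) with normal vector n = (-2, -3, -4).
d = n·P = (-2)(4) + (-3)(8) + (-4)(-6) = -8
Plane: -2x - 3y - 4z = -8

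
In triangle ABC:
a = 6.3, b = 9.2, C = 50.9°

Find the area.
Using A = ½ab·sin(C):
A = ½·6.3·9.2·sin(50.9°) = ½·57.96·0.776046 = 22.49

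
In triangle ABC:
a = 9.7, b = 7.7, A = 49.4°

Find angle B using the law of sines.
sin(B)/b = sin(A)/a
sin(B) = b·sin(A)/a = 7.7·sin(49.4°)/9.7 = 0.602721
B = arcsin(0.602721) = 37.06°  (b ≤ a, so B ≤ A and the acute solution is unique)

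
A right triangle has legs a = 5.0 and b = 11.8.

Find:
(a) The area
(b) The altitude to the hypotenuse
(a) Area = ½ab = ½·5.0·11.8 = 29.5
(b) Hypotenuse c = √(5.0² + 11.8²) = √164.24 = 12.8156
    Area = ½·c·h_c  →  h_c = 2·Area/c = 2·29.5/12.8156 = 4.604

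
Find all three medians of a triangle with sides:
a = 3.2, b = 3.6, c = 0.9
Using m_x = ½√(2y² + 2z² - x²):
m_a = ½√(2·3.6² + 2·0.9² - 3.2²) = ½√17.3 = 2.08
m_b = ½√(2·3.2² + 2·0.9² - 3.6²) = ½√9.14 = 1.512
m_c = ½√(2·3.2² + 2·3.6² - 0.9²) = ½√45.59 = 3.376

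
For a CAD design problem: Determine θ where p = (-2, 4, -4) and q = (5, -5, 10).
p·q = -70, |p|² = 36, |q|² = 150
cos θ = -70/√5400 ≈ -0.9526
θ ≈ 162.3°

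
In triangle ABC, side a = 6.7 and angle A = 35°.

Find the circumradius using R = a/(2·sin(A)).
R = a/(2·sin(A)) = 6.7/(2·sin(35°))
R = 6.7/(2·0.573576) = 6.7/1.147153 = 5.841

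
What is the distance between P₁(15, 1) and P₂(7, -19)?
Using the distance formula: d = sqrt((x₂-x₁)² + (y₂-y₁)²)
dx = 7 - 15 = -8
dy = (-19) - 1 = -20
d = sqrt((-8)² + (-20)²) = sqrt(64 + 400) = sqrt(464) = 21.54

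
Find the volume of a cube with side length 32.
Volume = s³
Volume = 32³
Volume = 32768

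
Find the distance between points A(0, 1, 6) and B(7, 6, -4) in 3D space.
d = √[(7)² + (5)² + (-10)²] = √174 = 13.19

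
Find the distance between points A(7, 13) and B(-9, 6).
Using the distance formula: d = sqrt((x₂-x₁)² + (y₂-y₁)²)
dx = (-9) - 7 = -16
dy = 6 - 13 = -7
d = sqrt((-16)² + (-7)²) = sqrt(256 + 49) = sqrt(305) = 17.46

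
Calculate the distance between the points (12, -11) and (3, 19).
Using the distance formula: d = sqrt((x₂-x₁)² + (y₂-y₁)²)
dx = 3 - 12 = -9
dy = 19 - (-11) = 30
d = sqrt((-9)² + 30²) = sqrt(81 + 900) = sqrt(981) = 31.32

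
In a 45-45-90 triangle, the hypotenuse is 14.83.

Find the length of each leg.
In a 45-45-90 triangle, hypotenuse = leg·√2  →  leg = hypotenuse/√2
leg = 14.83/√2 = 10.49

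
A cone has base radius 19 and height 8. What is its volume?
Volume = (1/3) * pi * r² * h
Volume = (1/3) * pi * 19² * 8
Volume = (1/3) * pi * 361 * 8
Volume = (1/3) * pi * 2888
Volume = 3024.31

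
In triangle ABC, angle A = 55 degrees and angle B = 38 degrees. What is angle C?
Sum of angles in a triangle = 180 degrees
Third angle = 180 - 55 - 38
Third angle = 87 degrees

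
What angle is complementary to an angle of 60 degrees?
Complementary angles sum to 90 degrees.
Other angle = 90 - 60
Other angle = 30 degrees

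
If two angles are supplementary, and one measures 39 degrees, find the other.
Supplementary angles sum to 180 degrees.
Other angle = 180 - 39
Other angle = 141 degrees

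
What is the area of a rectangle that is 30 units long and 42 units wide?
Area = length * width
Area = 30 * 42
Area = 1260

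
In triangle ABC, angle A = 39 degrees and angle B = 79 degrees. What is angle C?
Sum of angles in a triangle = 180 degrees
Third angle = 180 - 39 - 79
Third angle = 62 degrees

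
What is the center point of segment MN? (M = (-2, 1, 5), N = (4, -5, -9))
Midpoint = ((-2+4)/2, (1-5)/2, (5-9)/2) = (1, -2, -2)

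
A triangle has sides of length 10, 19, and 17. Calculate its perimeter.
Perimeter = sum of all sides
Perimeter = 10 + 19 + 17
Perimeter = 46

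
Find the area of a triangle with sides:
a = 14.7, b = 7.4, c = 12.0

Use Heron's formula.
s = (a+b+c)/2 = (14.7+7.4+12.0)/2 = 17.05
A = √(s(s-a)(s-b)(s-c)) = √(17.05·2.35·9.65·5.05)
A = √1952.59 = 44.19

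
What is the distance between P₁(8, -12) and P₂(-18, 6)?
Using the distance formula: d = sqrt((x₂-x₁)² + (y₂-y₁)²)
dx = (-18) - 8 = -26
dy = 6 - (-12) = 18
d = sqrt((-26)² + 18²) = sqrt(676 + 324) = sqrt(1000) = 31.62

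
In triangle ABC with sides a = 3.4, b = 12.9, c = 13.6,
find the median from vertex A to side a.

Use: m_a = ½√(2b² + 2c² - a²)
m_a = ½√(2·12.9² + 2·13.6² - 3.4²)
m_a = ½√(332.82 + 369.92 - 11.56) = ½√691.18 = 13.15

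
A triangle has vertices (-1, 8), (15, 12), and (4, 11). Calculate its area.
Using the coordinate formula: Area = (1/2)|x₁(y₂-y₃) + x₂(y₃-y₁) + x₃(y₁-y₂)|
Area = (1/2)|(-1)(12-11) + 15(11-8) + 4(8-12)|
Area = (1/2)|(-1)*1 + 15*3 + 4*(-4)|
Area = (1/2)|(-1) + 45 + (-16)|
Area = (1/2)*28 = 14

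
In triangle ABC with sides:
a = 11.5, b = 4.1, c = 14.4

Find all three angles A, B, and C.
By the law of cosines:
cos(A) = (b² + c² - a²)/(2bc) = 0.778455  →  A = 38.88°
cos(B) = (a² + c² - b²)/(2ac) = 0.974638  →  B = 12.93°
cos(C) = (a² + b² - c²)/(2ab) = -0.618240  →  C = 128.2°
Check: A + B + C = 180.0° ✓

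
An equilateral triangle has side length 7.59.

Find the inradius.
For an equilateral triangle, r = s/(2√3) where s is the side.
r = 7.59/(2√3) = 7.59/3.464102 = 2.191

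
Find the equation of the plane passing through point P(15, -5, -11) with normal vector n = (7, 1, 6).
d = n·P = (7)(15) + (1)(-5) + (6)(-11) = 34
Plane: 7x + y + 6z = 34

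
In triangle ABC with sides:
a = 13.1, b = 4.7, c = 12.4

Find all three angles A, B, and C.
By the law of cosines:
cos(A) = (b² + c² - a²)/(2bc) = 0.036376  →  A = 87.92°
cos(B) = (a² + c² - b²)/(2ac) = 0.933514  →  B = 21.01°
cos(C) = (a² + b² - c²)/(2ab) = 0.324346  →  C = 71.07°
Check: A + B + C = 180.0° ✓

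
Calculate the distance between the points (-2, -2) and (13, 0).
Using the distance formula: d = sqrt((x₂-x₁)² + (y₂-y₁)²)
dx = 13 - (-2) = 15
dy = 0 - (-2) = 2
d = sqrt(15² + 2²) = sqrt(225 + 4) = sqrt(229) = 15.13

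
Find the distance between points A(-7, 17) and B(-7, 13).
Using the distance formula: d = sqrt((x₂-x₁)² + (y₂-y₁)²)
dx = (-7) - (-7) = 0
dy = 13 - 17 = -4
d = sqrt(0² + (-4)²) = sqrt(0 + 16) = sqrt(16) = 4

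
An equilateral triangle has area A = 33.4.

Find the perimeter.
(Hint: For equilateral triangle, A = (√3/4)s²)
A = (√3/4)s²  →  s² = 4A/√3 = 4·33.4/√3 = 77.134
s = 8.7826
Perimeter = 3s = 26.35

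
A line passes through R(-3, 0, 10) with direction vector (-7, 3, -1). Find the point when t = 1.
P(1) = (-3 + (-7)(1), 0 + 3(1), 10 + (-1)(1)) = (-10, 3, 9)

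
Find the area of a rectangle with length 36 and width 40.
Area = length * width
Area = 36 * 40
Area = 1440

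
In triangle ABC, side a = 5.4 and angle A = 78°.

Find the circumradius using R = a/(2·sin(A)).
R = a/(2·sin(A)) = 5.4/(2·sin(78°))
R = 5.4/(2·0.978148) = 5.4/1.956295 = 2.76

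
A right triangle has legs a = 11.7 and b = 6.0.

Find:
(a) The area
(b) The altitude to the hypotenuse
(a) Area = ½ab = ½·11.7·6.0 = 35.1
(b) Hypotenuse c = √(11.7² + 6.0²) = √172.89 = 13.1488
    Area = ½·c·h_c  →  h_c = 2·Area/c = 2·35.1/13.1488 = 5.339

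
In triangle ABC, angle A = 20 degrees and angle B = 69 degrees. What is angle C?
Sum of angles in a triangle = 180 degrees
Third angle = 180 - 20 - 69
Third angle = 91 degrees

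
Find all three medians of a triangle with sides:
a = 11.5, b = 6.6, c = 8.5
Using m_x = ½√(2y² + 2z² - x²):
m_a = ½√(2·6.6² + 2·8.5² - 11.5²) = ½√99.37 = 4.984
m_b = ½√(2·11.5² + 2·8.5² - 6.6²) = ½√365.44 = 9.558
m_c = ½√(2·11.5² + 2·6.6² - 8.5²) = ½√279.37 = 8.357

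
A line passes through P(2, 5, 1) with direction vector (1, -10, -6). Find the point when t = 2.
P(2) = (2 + 1(2), 5 + (-10)(2), 1 + (-6)(2)) = (4, -15, -11)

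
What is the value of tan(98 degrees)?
tan(98 degrees) = -7.1154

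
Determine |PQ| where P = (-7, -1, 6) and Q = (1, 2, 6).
d = √[(8)² + (3)² + (0)²] = √73 = 8.544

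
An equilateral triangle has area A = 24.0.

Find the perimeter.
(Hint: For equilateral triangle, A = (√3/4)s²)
A = (√3/4)s²  →  s² = 4A/√3 = 4·24.0/√3 = 55.4256
s = 7.44484
Perimeter = 3s = 22.33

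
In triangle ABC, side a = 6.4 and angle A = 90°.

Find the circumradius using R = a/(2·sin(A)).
R = a/(2·sin(A)) = 6.4/(2·sin(90°))
R = 6.4/(2·1.000000) = 6.4/2.000000 = 3.2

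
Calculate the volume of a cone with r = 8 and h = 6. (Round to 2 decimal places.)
Volume = (1/3) * pi * r² * h
Volume = (1/3) * pi * 8² * 6
Volume = (1/3) * pi * 64 * 6
Volume = (1/3) * pi * 384
Volume = 402.12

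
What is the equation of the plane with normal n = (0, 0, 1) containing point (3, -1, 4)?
d = n·P = (0)(3) + (0)(-1) + (1)(4) = 4
Plane: z = 4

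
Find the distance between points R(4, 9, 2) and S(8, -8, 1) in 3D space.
d = √[(4)² + (-17)² + (-1)²] = √306 = 17.49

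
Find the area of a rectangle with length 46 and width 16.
Area = length * width
Area = 46 * 16
Area = 736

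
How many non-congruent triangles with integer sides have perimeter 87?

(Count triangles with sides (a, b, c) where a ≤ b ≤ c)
With a ≤ b ≤ c and a + b + c = 87, the triangle inequality a + b > c gives c < 87/2, so c ≤ 43.
Iterate a from 1 to ⌊p/3⌋ = 29; for each a, b ranges from a to ⌊(p−a)/2⌋ with c = p − a − b, keeping only c ≥ b.
Triples: (1, 43, 43), (2, 42, 43), (3, 41, 43), …
Count = 169 triangles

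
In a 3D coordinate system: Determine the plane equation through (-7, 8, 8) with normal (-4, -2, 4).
d = n·P = (-4)(-7) + (-2)(8) + (4)(8) = 44
Plane: -4x - 2y + 4z = 44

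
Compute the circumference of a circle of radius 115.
Circumference = 2 * pi * r
Circumference = 2 * pi * 115
Circumference = 722.57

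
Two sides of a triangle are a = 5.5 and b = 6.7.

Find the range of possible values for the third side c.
By the triangle inequality: |a - b| < c < a + b
|5.5 - 6.7| < c < 5.5 + 6.7
1.2 < c < 12.2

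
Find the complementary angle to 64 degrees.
Complementary angles sum to 90 degrees.
Other angle = 90 - 64
Other angle = 26 degrees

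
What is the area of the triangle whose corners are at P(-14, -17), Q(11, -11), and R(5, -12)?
Using the coordinate formula: Area = (1/2)|x₁(y₂-y₃) + x₂(y₃-y₁) + x₃(y₁-y₂)|
Area = (1/2)|(-14)((-11)-(-12)) + 11((-12)-(-17)) + 5((-17)-(-11))|
Area = (1/2)|(-14)*1 + 11*5 + 5*(-6)|
Area = (1/2)|(-14) + 55 + (-30)|
Area = (1/2)*11 = 5.50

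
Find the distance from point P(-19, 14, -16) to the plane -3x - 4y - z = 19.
d = |(-3)(-19) + (-4)(14) + (-1)(-16) - (19)| / √((-3)² + (-4)² + (-1)²) = 2/√26 = 0.3922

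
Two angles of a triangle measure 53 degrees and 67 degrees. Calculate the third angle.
Sum of angles in a triangle = 180 degrees
Third angle = 180 - 53 - 67
Third angle = 60 degrees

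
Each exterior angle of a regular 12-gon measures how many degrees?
Exterior angle of a regular n-gon = 360/n
Exterior angle = 360/12
Exterior angle = 30 degrees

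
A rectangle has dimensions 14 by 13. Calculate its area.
Area = length * width
Area = 14 * 13
Area = 182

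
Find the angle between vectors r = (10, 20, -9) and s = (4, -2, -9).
r·s = 81, |r|² = 581, |s|² = 101
cos θ = 81/√58681 ≈ 0.3344
θ ≈ 70.47°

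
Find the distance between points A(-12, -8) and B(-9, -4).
Using the distance formula: d = sqrt((x₂-x₁)² + (y₂-y₁)²)
dx = (-9) - (-12) = 3
dy = (-4) - (-8) = 4
d = sqrt(3² + 4²) = sqrt(9 + 16) = sqrt(25) = 5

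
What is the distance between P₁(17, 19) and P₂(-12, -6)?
Using the distance formula: d = sqrt((x₂-x₁)² + (y₂-y₁)²)
dx = (-12) - 17 = -29
dy = (-6) - 19 = -25
d = sqrt((-29)² + (-25)²) = sqrt(841 + 625) = sqrt(1466) = 38.29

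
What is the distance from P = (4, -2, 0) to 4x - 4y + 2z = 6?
d = |4(4) + (-4)(-2) + 2(0) - (6)| / √(4² + (-4)² + 2²) = 18/√36 = 3.0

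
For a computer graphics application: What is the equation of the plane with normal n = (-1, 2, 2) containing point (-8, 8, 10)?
d = n·P = (-1)(-8) + (2)(8) + (2)(10) = 44
Plane: -x + 2y + 2z = 44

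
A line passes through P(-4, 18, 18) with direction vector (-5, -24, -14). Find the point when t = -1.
P(-1) = (-4 + (-5)(-1), 18 + (-24)(-1), 18 + (-14)(-1)) = (1, 42, 32)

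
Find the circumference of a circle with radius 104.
Circumference = 2 * pi * r
Circumference = 2 * pi * 104
Circumference = 653.45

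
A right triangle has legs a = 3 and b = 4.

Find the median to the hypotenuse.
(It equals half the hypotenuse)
Hypotenuse c = √(3² + 4²) = √25 = 5
Median to hypotenuse = c/2 = 2.5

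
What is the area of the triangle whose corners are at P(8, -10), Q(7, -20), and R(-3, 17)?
Using the coordinate formula: Area = (1/2)|x₁(y₂-y₃) + x₂(y₃-y₁) + x₃(y₁-y₂)|
Area = (1/2)|8((-20)-17) + 7(17-(-10)) + (-3)((-10)-(-20))|
Area = (1/2)|8*(-37) + 7*27 + (-3)*10|
Area = (1/2)|(-296) + 189 + (-30)|
Area = (1/2)*137 = 68.50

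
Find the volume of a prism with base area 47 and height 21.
Volume = base area * height
Volume = 47 * 21
Volume = 987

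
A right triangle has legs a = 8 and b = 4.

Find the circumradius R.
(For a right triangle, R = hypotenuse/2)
Hypotenuse c = √(8² + 4²) = √80 = 8.94427
R = c/2 = 4.472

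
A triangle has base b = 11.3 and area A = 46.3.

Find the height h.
A = ½bh  →  h = 2A/b
h = 2·46.3/11.3 = 8.195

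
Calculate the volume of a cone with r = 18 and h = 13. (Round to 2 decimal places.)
Volume = (1/3) * pi * r² * h
Volume = (1/3) * pi * 18² * 13
Volume = (1/3) * pi * 324 * 13
Volume = (1/3) * pi * 4212
Volume = 4410.80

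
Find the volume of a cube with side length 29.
Volume = s³
Volume = 29³
Volume = 24389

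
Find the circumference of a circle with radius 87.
Circumference = 2 * pi * r
Circumference = 2 * pi * 87
Circumference = 546.64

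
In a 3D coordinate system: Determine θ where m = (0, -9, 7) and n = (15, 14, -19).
m·n = -259, |m|² = 130, |n|² = 782
cos θ = -259/√101660 ≈ -0.8123
θ ≈ 144.3°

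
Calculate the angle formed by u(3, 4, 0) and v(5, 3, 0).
u·v = 27, |u|² = 25, |v|² = 34
cos θ = 27/√850 ≈ 0.9261
θ ≈ 22.17°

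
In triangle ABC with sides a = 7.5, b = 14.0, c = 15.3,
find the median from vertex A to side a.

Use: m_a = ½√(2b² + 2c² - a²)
m_a = ½√(2·14.0² + 2·15.3² - 7.5²)
m_a = ½√(392 + 468.18 - 56.25) = ½√803.93 = 14.18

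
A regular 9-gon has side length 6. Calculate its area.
For a regular 9-gon with side length s = 6:
Apothem a = s / (2*tan(pi/9)) = 6 / (2*tan(pi/9)) ≈ 8.24243
Perimeter P = 9 * 6 = 54
Area = (1/2) * P * a = (1/2) * 54 * 8.24243 = 222.55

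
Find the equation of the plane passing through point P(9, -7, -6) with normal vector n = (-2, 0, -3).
d = n·P = (-2)(9) + (0)(-7) + (-3)(-6) = 0
Plane: -2x - 3z = 0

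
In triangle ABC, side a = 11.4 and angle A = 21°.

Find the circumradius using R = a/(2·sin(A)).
R = a/(2·sin(A)) = 11.4/(2·sin(21°))
R = 11.4/(2·0.358368) = 11.4/0.716736 = 15.91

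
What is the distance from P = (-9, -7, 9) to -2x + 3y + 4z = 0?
d = |(-2)(-9) + 3(-7) + 4(9) - (0)| / √((-2)² + 3² + 4²) = 33/√29 = 6.128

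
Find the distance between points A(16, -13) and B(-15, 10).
Using the distance formula: d = sqrt((x₂-x₁)² + (y₂-y₁)²)
dx = (-15) - 16 = -31
dy = 10 - (-13) = 23
d = sqrt((-31)² + 23²) = sqrt(961 + 529) = sqrt(1490) = 38.60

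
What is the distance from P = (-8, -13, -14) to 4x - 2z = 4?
d = |4(-8) + 0(-13) + (-2)(-14) - (4)| / √(4² + 0² + (-2)²) = 8/√20 = 1.789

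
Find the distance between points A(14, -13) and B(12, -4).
Using the distance formula: d = sqrt((x₂-x₁)² + (y₂-y₁)²)
dx = 12 - 14 = -2
dy = (-4) - (-13) = 9
d = sqrt((-2)² + 9²) = sqrt(4 + 81) = sqrt(85) = 9.22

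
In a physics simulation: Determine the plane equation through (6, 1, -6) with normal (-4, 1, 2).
d = n·P = (-4)(6) + (1)(1) + (2)(-6) = -35
Plane: -4x + y + 2z = -35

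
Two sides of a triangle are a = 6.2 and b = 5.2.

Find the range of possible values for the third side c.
By the triangle inequality: |a - b| < c < a + b
|6.2 - 5.2| < c < 6.2 + 5.2
1 < c < 11.4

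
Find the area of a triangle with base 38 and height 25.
Area = (1/2) * base * height
Area = (1/2) * 38 * 25
Area = 475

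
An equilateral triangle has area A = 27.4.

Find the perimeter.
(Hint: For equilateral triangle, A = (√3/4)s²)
A = (√3/4)s²  →  s² = 4A/√3 = 4·27.4/√3 = 63.2776
s = 7.95472
Perimeter = 3s = 23.86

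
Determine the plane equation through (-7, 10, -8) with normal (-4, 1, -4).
d = n·P = (-4)(-7) + (1)(10) + (-4)(-8) = 70
Plane: -4x + y - 4z = 70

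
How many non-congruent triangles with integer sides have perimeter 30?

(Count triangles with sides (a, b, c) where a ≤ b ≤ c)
With a ≤ b ≤ c and a + b + c = 30, the triangle inequality a + b > c gives c < 30/2, so c ≤ 14.
Iterate a from 1 to ⌊p/3⌋ = 10; for each a, b ranges from a to ⌊(p−a)/2⌋ with c = p − a − b, keeping only c ≥ b.
Triples: (2, 14, 14), (3, 13, 14), (4, 12, 14), …
Count = 19 triangles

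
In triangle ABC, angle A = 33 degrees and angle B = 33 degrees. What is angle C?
Sum of angles in a triangle = 180 degrees
Third angle = 180 - 33 - 33
Third angle = 114 degrees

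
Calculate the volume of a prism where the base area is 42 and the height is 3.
Volume = base area * height
Volume = 42 * 3
Volume = 126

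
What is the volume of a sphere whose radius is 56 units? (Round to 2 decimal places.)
Volume = (4/3) * pi * r³
Volume = (4/3) * pi * 56³
Volume = (4/3) * pi * 175616
Volume = 735618.58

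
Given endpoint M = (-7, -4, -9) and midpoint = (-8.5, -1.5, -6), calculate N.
N = (2×(-8.5) - (-7), 2×(-1.5) - (-4), 2×(-6) - (-9)) = (-10, 1, -3)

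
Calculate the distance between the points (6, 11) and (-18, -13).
Using the distance formula: d = sqrt((x₂-x₁)² + (y₂-y₁)²)
dx = (-18) - 6 = -24
dy = (-13) - 11 = -24
d = sqrt((-24)² + (-24)²) = sqrt(576 + 576) = sqrt(1152) = 33.94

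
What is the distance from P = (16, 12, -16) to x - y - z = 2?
d = |1(16) + (-1)(12) + (-1)(-16) - (2)| / √(1² + (-1)² + (-1)²) = 18/√3 = 10.39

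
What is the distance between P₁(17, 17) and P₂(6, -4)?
Using the distance formula: d = sqrt((x₂-x₁)² + (y₂-y₁)²)
dx = 6 - 17 = -11
dy = (-4) - 17 = -21
d = sqrt((-11)² + (-21)²) = sqrt(121 + 441) = sqrt(562) = 23.71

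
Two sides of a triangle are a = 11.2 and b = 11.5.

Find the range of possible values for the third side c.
By the triangle inequality: |a - b| < c < a + b
|11.2 - 11.5| < c < 11.2 + 11.5
0.3 < c < 22.7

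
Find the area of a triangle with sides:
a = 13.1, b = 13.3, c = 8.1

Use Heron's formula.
s = (a+b+c)/2 = (13.1+13.3+8.1)/2 = 17.25
A = √(s(s-a)(s-b)(s-c)) = √(17.25·4.15·3.95·9.15)
A = √2587.35 = 50.87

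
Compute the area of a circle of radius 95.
Area = pi * r²
Area = pi * 95²
Area = pi * 9025
Area = 28352.87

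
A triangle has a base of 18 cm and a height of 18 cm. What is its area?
Area = (1/2) * base * height
Area = (1/2) * 18 * 18
Area = 162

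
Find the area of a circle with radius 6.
Area = pi * r²
Area = pi * 6²
Area = pi * 36
Area = 113.10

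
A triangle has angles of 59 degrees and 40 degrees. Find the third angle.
Sum of angles in a triangle = 180 degrees
Third angle = 180 - 59 - 40
Third angle = 81 degrees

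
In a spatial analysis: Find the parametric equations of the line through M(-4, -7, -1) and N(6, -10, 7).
Direction vector d = N - M = (10, -3, 8)
x = -4 + 10t, y = -7 - 3t, z = -1 + 8t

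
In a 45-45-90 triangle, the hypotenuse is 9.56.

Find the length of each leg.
In a 45-45-90 triangle, hypotenuse = leg·√2  →  leg = hypotenuse/√2
leg = 9.56/√2 = 6.76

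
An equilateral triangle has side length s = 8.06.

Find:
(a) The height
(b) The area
(a) Height h = s·√3/2 = 8.06·√3/2 = 6.98
(b) Area = (√3/4)·s² = (√3/4)·8.06² = (√3/4)·64.9636 = 28.13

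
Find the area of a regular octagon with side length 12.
For a regular 8-gon with side length s = 12:
Apothem a = s / (2*tan(pi/8)) = 12 / (2*tan(pi/8)) ≈ 14.4853
Perimeter P = 8 * 12 = 96
Area = (1/2) * P * a = (1/2) * 96 * 14.4853 = 695.29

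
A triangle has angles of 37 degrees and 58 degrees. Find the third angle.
Sum of angles in a triangle = 180 degrees
Third angle = 180 - 37 - 58
Third angle = 85 degrees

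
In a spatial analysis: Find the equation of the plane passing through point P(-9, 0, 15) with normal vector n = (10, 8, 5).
d = n·P = (10)(-9) + (8)(0) + (5)(15) = -15
Plane: 10x + 8y + 5z = -15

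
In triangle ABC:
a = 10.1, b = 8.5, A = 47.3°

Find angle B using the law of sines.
sin(B)/b = sin(A)/a
sin(B) = b·sin(A)/a = 8.5·sin(47.3°)/10.1 = 0.618492
B = arcsin(0.618492) = 38.21°  (b ≤ a, so B ≤ A and the acute solution is unique)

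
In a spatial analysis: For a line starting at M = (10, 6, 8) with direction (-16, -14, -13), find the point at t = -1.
P(-1) = (10 + (-16)(-1), 6 + (-14)(-1), 8 + (-13)(-1)) = (26, 20, 21)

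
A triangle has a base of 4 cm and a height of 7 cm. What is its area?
Area = (1/2) * base * height
Area = (1/2) * 4 * 7
Area = 14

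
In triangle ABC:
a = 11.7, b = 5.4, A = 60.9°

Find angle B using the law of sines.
sin(B)/b = sin(A)/a
sin(B) = b·sin(A)/a = 5.4·sin(60.9°)/11.7 = 0.403279
B = arcsin(0.403279) = 23.78°  (b ≤ a, so B ≤ A and the acute solution is unique)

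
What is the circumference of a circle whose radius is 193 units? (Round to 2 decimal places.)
Circumference = 2 * pi * r
Circumference = 2 * pi * 193
Circumference = 1212.65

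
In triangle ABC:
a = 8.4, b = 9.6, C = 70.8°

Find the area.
Using A = ½ab·sin(C):
A = ½·8.4·9.6·sin(70.8°) = ½·80.64·0.944376 = 38.08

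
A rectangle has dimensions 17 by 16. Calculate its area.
Area = length * width
Area = 17 * 16
Area = 272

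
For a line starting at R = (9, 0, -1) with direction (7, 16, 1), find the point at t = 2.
P(2) = (9 + 7(2), 0 + 16(2), -1 + 1(2)) = (23, 32, 1)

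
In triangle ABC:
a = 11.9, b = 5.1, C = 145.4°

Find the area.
Using A = ½ab·sin(C):
A = ½·11.9·5.1·sin(145.4°) = ½·60.69·0.567844 = 17.23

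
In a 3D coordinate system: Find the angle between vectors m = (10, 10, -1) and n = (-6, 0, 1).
m·n = -61, |m|² = 201, |n|² = 37
cos θ = -61/√7437 ≈ -0.7073
θ ≈ 135.0°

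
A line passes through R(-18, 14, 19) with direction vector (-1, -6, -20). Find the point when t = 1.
P(1) = (-18 + (-1)(1), 14 + (-6)(1), 19 + (-20)(1)) = (-19, 8, -1)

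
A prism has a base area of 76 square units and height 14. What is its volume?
Volume = base area * height
Volume = 76 * 14
Volume = 1064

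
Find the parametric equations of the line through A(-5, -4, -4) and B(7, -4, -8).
Direction vector d = B - A = (12, 0, -4)
x = -5 + 12t, y = -4, z = -4 - 4t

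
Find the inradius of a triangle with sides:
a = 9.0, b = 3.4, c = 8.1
s = (a+b+c)/2 = (9.0+3.4+8.1)/2 = 10.25
Area = √(s(s-a)(s-b)(s-c)) = √(10.25·1.25·6.85·2.15) = 13.7367
r = Area/s = 13.7367/10.25 = 1.34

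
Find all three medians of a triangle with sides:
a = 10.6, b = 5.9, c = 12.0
Using m_x = ½√(2y² + 2z² - x²):
m_a = ½√(2·5.9² + 2·12.0² - 10.6²) = ½√245.26 = 7.83
m_b = ½√(2·10.6² + 2·12.0² - 5.9²) = ½√477.91 = 10.93
m_c = ½√(2·10.6² + 2·5.9² - 12.0²) = ½√150.34 = 6.131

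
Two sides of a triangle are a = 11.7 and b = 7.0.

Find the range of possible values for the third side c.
By the triangle inequality: |a - b| < c < a + b
|11.7 - 7.0| < c < 11.7 + 7.0
4.7 < c < 18.7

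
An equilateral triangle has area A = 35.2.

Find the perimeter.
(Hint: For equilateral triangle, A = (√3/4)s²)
A = (√3/4)s²  →  s² = 4A/√3 = 4·35.2/√3 = 81.2909
s = 9.01615
Perimeter = 3s = 27.05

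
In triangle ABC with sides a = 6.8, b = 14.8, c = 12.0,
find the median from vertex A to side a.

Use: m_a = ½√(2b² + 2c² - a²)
m_a = ½√(2·14.8² + 2·12.0² - 6.8²)
m_a = ½√(438.08 + 288 - 46.24) = ½√679.84 = 13.04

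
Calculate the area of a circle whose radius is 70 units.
Area = pi * r²
Area = pi * 70²
Area = pi * 4900
Area = 15393.80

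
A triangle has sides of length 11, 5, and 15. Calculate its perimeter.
Perimeter = sum of all sides
Perimeter = 11 + 5 + 15
Perimeter = 31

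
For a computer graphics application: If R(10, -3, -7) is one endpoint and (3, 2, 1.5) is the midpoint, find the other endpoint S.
S = (2×3 - 10, 2×2 - (-3), 2×1.5 - (-7)) = (-4, 7, 10)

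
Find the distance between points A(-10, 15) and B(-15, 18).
Using the distance formula: d = sqrt((x₂-x₁)² + (y₂-y₁)²)
dx = (-15) - (-10) = -5
dy = 18 - 15 = 3
d = sqrt((-5)² + 3²) = sqrt(25 + 9) = sqrt(34) = 5.83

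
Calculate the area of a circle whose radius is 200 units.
Area = pi * r²
Area = pi * 200²
Area = pi * 40000
Area = 125663.71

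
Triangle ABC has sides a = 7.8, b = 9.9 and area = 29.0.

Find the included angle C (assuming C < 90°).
Area = ½ab·sin(C)  →  sin(C) = 2·Area/(ab)
sin(C) = 2·29.0/(7.8·9.9) = 0.751101
C = arcsin(0.751101) = 48.69°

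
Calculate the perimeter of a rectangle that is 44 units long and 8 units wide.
Perimeter = 2 * (length + width)
Perimeter = 2 * (44 + 8)
Perimeter = 2 * 52
Perimeter = 104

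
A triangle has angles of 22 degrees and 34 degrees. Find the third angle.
Sum of angles in a triangle = 180 degrees
Third angle = 180 - 22 - 34
Third angle = 124 degrees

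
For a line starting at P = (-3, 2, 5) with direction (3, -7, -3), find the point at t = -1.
P(-1) = (-3 + 3(-1), 2 + (-7)(-1), 5 + (-3)(-1)) = (-6, 9, 8)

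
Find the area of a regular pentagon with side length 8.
For a regular 5-gon with side length s = 8:
Apothem a = s / (2*tan(pi/5)) = 8 / (2*tan(pi/5)) ≈ 5.5055
Perimeter P = 5 * 8 = 40
Area = (1/2) * P * a = (1/2) * 40 * 5.5055 = 110.11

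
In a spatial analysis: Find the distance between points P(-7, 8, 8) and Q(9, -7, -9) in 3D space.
d = √[(16)² + (-15)² + (-17)²] = √770 = 27.75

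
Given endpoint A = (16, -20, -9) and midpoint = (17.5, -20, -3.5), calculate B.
B = (2×17.5 - 16, 2×(-20) - (-20), 2×(-3.5) - (-9)) = (19, -20, 2)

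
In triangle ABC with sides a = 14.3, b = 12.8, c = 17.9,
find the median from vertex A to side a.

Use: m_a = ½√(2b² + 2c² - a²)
m_a = ½√(2·12.8² + 2·17.9² - 14.3²)
m_a = ½√(327.68 + 640.82 - 204.49) = ½√764.01 = 13.82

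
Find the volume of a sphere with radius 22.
Volume = (4/3) * pi * r³
Volume = (4/3) * pi * 22³
Volume = (4/3) * pi * 10648
Volume = 44602.24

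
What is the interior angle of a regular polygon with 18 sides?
Interior angle of a regular n-gon = (n-2)*180/n
Interior angle = (18-2)*180/18
Interior angle = 16*180/18
Interior angle = 2880/18
Interior angle = 160 degrees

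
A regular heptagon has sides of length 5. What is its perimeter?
Perimeter = number of sides * side length
Perimeter = 7 * 5
Perimeter = 35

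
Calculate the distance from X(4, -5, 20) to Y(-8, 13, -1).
d = √[(-12)² + (18)² + (-21)²] = √909 = 30.15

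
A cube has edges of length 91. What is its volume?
Volume = s³
Volume = 91³
Volume = 753571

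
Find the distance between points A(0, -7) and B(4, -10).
Using the distance formula: d = sqrt((x₂-x₁)² + (y₂-y₁)²)
dx = 4 - 0 = 4
dy = (-10) - (-7) = -3
d = sqrt(4² + (-3)²) = sqrt(16 + 9) = sqrt(25) = 5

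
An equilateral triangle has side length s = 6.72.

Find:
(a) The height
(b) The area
(a) Height h = s·√3/2 = 6.72·√3/2 = 5.82
(b) Area = (√3/4)·s² = (√3/4)·6.72² = (√3/4)·45.1584 = 19.55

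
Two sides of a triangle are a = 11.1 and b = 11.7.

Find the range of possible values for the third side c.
By the triangle inequality: |a - b| < c < a + b
|11.1 - 11.7| < c < 11.1 + 11.7
0.6 < c < 22.8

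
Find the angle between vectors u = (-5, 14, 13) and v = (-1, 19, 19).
u·v = 518, |u|² = 390, |v|² = 723
cos θ = 518/√281970 ≈ 0.9755
θ ≈ 12.71°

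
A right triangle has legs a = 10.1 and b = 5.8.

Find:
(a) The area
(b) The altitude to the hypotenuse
(a) Area = ½ab = ½·10.1·5.8 = 29.29
(b) Hypotenuse c = √(10.1² + 5.8²) = √135.65 = 11.6469
    Area = ½·c·h_c  →  h_c = 2·Area/c = 2·29.29/11.6469 = 5.03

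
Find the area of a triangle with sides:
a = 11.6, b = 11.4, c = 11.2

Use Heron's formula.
s = (a+b+c)/2 = (11.6+11.4+11.2)/2 = 17.1
A = √(s(s-a)(s-b)(s-c)) = √(17.1·5.5·5.7·5.9)
A = √3162.9 = 56.24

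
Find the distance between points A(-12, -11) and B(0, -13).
Using the distance formula: d = sqrt((x₂-x₁)² + (y₂-y₁)²)
dx = 0 - (-12) = 12
dy = (-13) - (-11) = -2
d = sqrt(12² + (-2)²) = sqrt(144 + 4) = sqrt(148) = 12.17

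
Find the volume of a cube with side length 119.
Volume = s³
Volume = 119³
Volume = 1685159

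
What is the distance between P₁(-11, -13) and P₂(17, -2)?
Using the distance formula: d = sqrt((x₂-x₁)² + (y₂-y₁)²)
dx = 17 - (-11) = 28
dy = (-2) - (-13) = 11
d = sqrt(28² + 11²) = sqrt(784 + 121) = sqrt(905) = 30.08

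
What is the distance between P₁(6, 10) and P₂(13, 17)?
Using the distance formula: d = sqrt((x₂-x₁)² + (y₂-y₁)²)
dx = 13 - 6 = 7
dy = 17 - 10 = 7
d = sqrt(7² + 7²) = sqrt(49 + 49) = sqrt(98) = 9.90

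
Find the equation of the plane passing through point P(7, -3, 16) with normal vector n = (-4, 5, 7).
d = n·P = (-4)(7) + (5)(-3) + (7)(16) = 69
Plane: -4x + 5y + 7z = 69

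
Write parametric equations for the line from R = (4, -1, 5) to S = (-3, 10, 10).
Direction vector d = S - R = (-7, 11, 5)
x = 4 - 7t, y = -1 + 11t, z = 5 + 5t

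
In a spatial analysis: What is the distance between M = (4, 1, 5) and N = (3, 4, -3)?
d = √[(-1)² + (3)² + (-8)²] = √74 = 8.602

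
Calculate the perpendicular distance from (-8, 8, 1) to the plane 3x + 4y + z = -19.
d = |3(-8) + 4(8) + 1(1) - (-19)| / √(3² + 4² + 1²) = 28/√26 = 5.491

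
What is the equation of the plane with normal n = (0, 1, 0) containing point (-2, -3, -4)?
d = n·P = (0)(-2) + (1)(-3) + (0)(-4) = -3
Plane: y = -3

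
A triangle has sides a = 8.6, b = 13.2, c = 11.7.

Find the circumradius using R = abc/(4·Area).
s = (a+b+c)/2 = 16.75
Area = √(s(s-a)(s-b)(s-c)) = √(16.75·8.15·3.55·5.05) = 49.4705
R = abc/(4·Area) = (8.6·13.2·11.7)/(4·49.4705) = 1328.184/197.882 = 6.712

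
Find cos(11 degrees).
cos(11 degrees) = 0.9816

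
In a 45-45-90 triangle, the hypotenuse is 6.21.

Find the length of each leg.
In a 45-45-90 triangle, hypotenuse = leg·√2  →  leg = hypotenuse/√2
leg = 6.21/√2 = 4.391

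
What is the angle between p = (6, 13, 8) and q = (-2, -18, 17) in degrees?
p·q = -110, |p|² = 269, |q|² = 617
cos θ = -110/√165973 ≈ -0.27
θ ≈ 105.7°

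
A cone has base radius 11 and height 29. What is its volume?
Volume = (1/3) * pi * r² * h
Volume = (1/3) * pi * 11² * 29
Volume = (1/3) * pi * 121 * 29
Volume = (1/3) * pi * 3509
Volume = 3674.62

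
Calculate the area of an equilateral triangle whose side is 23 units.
Area = (sqrt(3)/4) * s²
Area = (sqrt(3)/4) * 23²
Area = (sqrt(3)/4) * 529
Area = 229.06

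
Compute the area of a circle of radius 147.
Area = pi * r²
Area = pi * 147²
Area = pi * 21609
Area = 67886.68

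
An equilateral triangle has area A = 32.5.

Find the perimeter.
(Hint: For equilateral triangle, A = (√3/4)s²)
A = (√3/4)s²  →  s² = 4A/√3 = 4·32.5/√3 = 75.0555
s = 8.66346
Perimeter = 3s = 25.99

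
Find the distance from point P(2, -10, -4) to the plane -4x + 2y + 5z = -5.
d = |(-4)(2) + 2(-10) + 5(-4) - (-5)| / √((-4)² + 2² + 5²) = 43/√45 = 6.41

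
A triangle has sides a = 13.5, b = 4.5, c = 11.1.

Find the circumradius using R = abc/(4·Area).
s = (a+b+c)/2 = 14.55
Area = √(s(s-a)(s-b)(s-c)) = √(14.55·1.05·10.05·3.45) = 23.0154
R = abc/(4·Area) = (13.5·4.5·11.1)/(4·23.0154) = 674.325/92.0616 = 7.325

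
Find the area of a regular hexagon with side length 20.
For a regular 6-gon with side length s = 20:
Apothem a = s / (2*tan(pi/6)) = 20 / (2*tan(pi/6)) ≈ 17.3205
Perimeter P = 6 * 20 = 120
Area = (1/2) * P * a = (1/2) * 120 * 17.3205 = 1039.23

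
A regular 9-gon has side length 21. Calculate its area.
For a regular 9-gon with side length s = 21:
Apothem a = s / (2*tan(pi/9)) = 21 / (2*tan(pi/9)) ≈ 28.8485
Perimeter P = 9 * 21 = 189
Area = (1/2) * P * a = (1/2) * 189 * 28.8485 = 2726.18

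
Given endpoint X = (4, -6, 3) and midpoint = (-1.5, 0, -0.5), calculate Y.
Y = (2×(-1.5) - 4, 2×0 - (-6), 2×(-0.5) - 3) = (-7, 6, -4)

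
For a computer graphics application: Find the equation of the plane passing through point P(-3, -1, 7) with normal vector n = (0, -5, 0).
d = n·P = (0)(-3) + (-5)(-1) + (0)(7) = 5
Plane: -5y = 5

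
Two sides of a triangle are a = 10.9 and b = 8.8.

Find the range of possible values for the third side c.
By the triangle inequality: |a - b| < c < a + b
|10.9 - 8.8| < c < 10.9 + 8.8
2.1 < c < 19.7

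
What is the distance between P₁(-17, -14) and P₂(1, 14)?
Using the distance formula: d = sqrt((x₂-x₁)² + (y₂-y₁)²)
dx = 1 - (-17) = 18
dy = 14 - (-14) = 28
d = sqrt(18² + 28²) = sqrt(324 + 784) = sqrt(1108) = 33.29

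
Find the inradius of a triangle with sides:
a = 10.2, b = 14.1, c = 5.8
s = (a+b+c)/2 = (10.2+14.1+5.8)/2 = 15.05
Area = √(s(s-a)(s-b)(s-c)) = √(15.05·4.85·0.95·9.25) = 25.3263
r = Area/s = 25.3263/15.05 = 1.683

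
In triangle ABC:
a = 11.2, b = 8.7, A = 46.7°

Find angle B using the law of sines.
sin(B)/b = sin(A)/a
sin(B) = b·sin(A)/a = 8.7·sin(46.7°)/11.2 = 0.565323
B = arcsin(0.565323) = 34.42°  (b ≤ a, so B ≤ A and the acute solution is unique)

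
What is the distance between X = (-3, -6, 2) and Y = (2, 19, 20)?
d = √[(5)² + (25)² + (18)²] = √974 = 31.21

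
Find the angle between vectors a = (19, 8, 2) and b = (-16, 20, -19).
a·b = -182, |a|² = 429, |b|² = 1017
cos θ = -182/√436293 ≈ -0.2755
θ ≈ 106.0°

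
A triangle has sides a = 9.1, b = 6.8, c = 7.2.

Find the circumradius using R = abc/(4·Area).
s = (a+b+c)/2 = 11.55
Area = √(s(s-a)(s-b)(s-c)) = √(11.55·2.45·4.75·4.35) = 24.1805
R = abc/(4·Area) = (9.1·6.8·7.2)/(4·24.1805) = 445.536/96.722 = 4.606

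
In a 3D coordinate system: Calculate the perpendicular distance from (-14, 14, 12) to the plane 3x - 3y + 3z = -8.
d = |3(-14) + (-3)(14) + 3(12) - (-8)| / √(3² + (-3)² + 3²) = 40/√27 = 7.698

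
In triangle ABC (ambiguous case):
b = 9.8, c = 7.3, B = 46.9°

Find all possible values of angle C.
sin(C)/c = sin(B)/b  →  sin(C) = c·sin(B)/b = 7.3·sin(46.9°)/9.8 = 0.543896
C₁ = arcsin(0.543896) = 32.95°,  C₂ = 180° - C₁ = 147.05°
Check C₂: A = 180° - 46.9° - 147.05° = -13.95° ≤ 0, rejected
C = 32.95° (one solution)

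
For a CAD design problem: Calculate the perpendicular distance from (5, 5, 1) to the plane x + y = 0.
d = |1(5) + 1(5) + 0(1) - (0)| / √(1² + 1² + 0²) = 10/√2 = 7.071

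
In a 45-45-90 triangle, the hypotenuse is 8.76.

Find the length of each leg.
In a 45-45-90 triangle, hypotenuse = leg·√2  →  leg = hypotenuse/√2
leg = 8.76/√2 = 6.194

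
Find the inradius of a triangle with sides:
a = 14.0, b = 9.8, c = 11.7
s = (a+b+c)/2 = (14.0+9.8+11.7)/2 = 17.75
Area = √(s(s-a)(s-b)(s-c)) = √(17.75·3.75·7.95·6.05) = 56.5817
r = Area/s = 56.5817/17.75 = 3.188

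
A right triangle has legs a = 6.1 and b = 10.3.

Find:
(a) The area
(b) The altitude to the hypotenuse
(a) Area = ½ab = ½·6.1·10.3 = 31.415
(b) Hypotenuse c = √(6.1² + 10.3²) = √143.3 = 11.9708
    Area = ½·c·h_c  →  h_c = 2·Area/c = 2·31.415/11.9708 = 5.249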